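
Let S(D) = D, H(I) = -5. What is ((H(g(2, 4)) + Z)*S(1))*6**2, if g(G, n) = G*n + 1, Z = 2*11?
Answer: 612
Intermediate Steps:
Z = 22
g(G, n) = 1 + G*n
((H(g(2, 4)) + Z)*S(1))*6**2 = ((-5 + 22)*1)*6**2 = (17*1)*36 = 17*36 = 612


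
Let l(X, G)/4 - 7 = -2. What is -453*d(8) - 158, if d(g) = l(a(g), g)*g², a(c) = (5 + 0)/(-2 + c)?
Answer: -579998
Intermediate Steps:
a(c) = 5/(-2 + c)
l(X, G) = 20 (l(X, G) = 28 + 4*(-2) = 28 - 8 = 20)
d(g) = 20*g²
-453*d(8) - 158 = -9060*8² - 158 = -9060*64 - 158 = -453*1280 - 158 = -579840 - 158 = -579998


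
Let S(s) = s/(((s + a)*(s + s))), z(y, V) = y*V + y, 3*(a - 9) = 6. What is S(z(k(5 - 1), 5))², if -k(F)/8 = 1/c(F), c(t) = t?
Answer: ¼ ≈ 0.25000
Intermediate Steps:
a = 11 (a = 9 + (⅓)*6 = 9 + 2 = 11)
k(F) = -8/F
z(y, V) = y + V*y (z(y, V) = V*y + y = y + V*y)
S(s) = 1/(2*(11 + s)) (S(s) = s/(((s + 11)*(s + s))) = s/(((11 + s)*(2*s))) = s/((2*s*(11 + s))) = s*(1/(2*s*(11 + s))) = 1/(2*(11 + s)))
S(z(k(5 - 1), 5))² = (1/(2*(11 + (-8/(5 - 1))*(1 + 5))))² = (1/(2*(11 - 8/4*6)))² = (1/(2*(11 - 8*¼*6)))² = (1/(2*(11 - 2*6)))² = (1/(2*(11 - 12)))² = ((½)/(-1))² = ((½)*(-1))² = (-½)² = ¼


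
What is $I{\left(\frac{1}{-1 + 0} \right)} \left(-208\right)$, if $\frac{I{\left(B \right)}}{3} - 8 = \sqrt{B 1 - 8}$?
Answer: $-4992 - 1872 i \approx -4992.0 - 1872.0 i$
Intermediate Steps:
$I{\left(B \right)} = 24 + 3 \sqrt{-8 + B}$ ($I{\left(B \right)} = 24 + 3 \sqrt{B 1 - 8} = 24 + 3 \sqrt{B - 8} = 24 + 3 \sqrt{-8 + B}$)
$I{\left(\frac{1}{-1 + 0} \right)} \left(-208\right) = \left(24 + 3 \sqrt{-8 + \frac{1}{-1 + 0}}\right) \left(-208\right) = \left(24 + 3 \sqrt{-8 + \frac{1}{-1}}\right) \left(-208\right) = \left(24 + 3 \sqrt{-8 - 1}\right) \left(-208\right) = \left(24 + 3 \sqrt{-9}\right) \left(-208\right) = \left(24 + 3 \cdot 3 i\right) \left(-208\right) = \left(24 + 9 i\right) \left(-208\right) = -4992 - 1872 i$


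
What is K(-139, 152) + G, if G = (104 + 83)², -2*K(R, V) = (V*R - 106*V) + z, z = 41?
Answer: 107137/2 ≈ 53569.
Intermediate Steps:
K(R, V) = -41/2 + 53*V - R*V/2 (K(R, V) = -((V*R - 106*V) + 41)/2 = -((R*V - 106*V) + 41)/2 = -((-106*V + R*V) + 41)/2 = -(41 - 106*V + R*V)/2 = -41/2 + 53*V - R*V/2)
G = 34969 (G = 187² = 34969)
K(-139, 152) + G = (-41/2 + 53*152 - ½*(-139)*152) + 34969 = (-41/2 + 8056 + 10564) + 34969 = 37199/2 + 34969 = 107137/2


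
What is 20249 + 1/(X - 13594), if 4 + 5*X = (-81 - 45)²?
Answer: 1054932397/52098 ≈ 20249.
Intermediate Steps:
X = 15872/5 (X = -⅘ + (-81 - 45)²/5 = -⅘ + (⅕)*(-126)² = -⅘ + (⅕)*15876 = -⅘ + 15876/5 = 15872/5 ≈ 3174.4)
20249 + 1/(X - 13594) = 20249 + 1/(15872/5 - 13594) = 20249 + 1/(-52098/5) = 20249 - 5/52098 = 1054932397/52098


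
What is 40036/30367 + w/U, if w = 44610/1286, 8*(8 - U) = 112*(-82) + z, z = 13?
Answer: 48631331852/36064486907 ≈ 1.3485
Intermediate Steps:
U = 9235/8 (U = 8 - (112*(-82) + 13)/8 = 8 - (-9184 + 13)/8 = 8 - 1/8*(-9171) = 8 + 9171/8 = 9235/8 ≈ 1154.4)
w = 22305/643 (w = 44610*(1/1286) = 22305/643 ≈ 34.689)
40036/30367 + w/U = 40036/30367 + 22305/(643*(9235/8)) = 40036*(1/30367) + (22305/643)*(8/9235) = 40036/30367 + 35688/1187621 = 48631331852/36064486907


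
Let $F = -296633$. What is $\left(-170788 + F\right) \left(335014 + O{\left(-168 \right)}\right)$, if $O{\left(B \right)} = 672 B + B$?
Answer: $-103744090950$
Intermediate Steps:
$O{\left(B \right)} = 673 B$
$\left(-170788 + F\right) \left(335014 + O{\left(-168 \right)}\right) = \left(-170788 - 296633\right) \left(335014 + 673 \left(-168\right)\right) = - 467421 \left(335014 - 113064\right) = \left(-467421\right) 221950 = -103744090950$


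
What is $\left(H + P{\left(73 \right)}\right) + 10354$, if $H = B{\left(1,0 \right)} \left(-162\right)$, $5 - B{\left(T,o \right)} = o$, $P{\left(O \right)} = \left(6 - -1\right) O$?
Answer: $10055$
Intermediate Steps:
$P{\left(O \right)} = 7 O$ ($P{\left(O \right)} = \left(6 + 1\right) O = 7 O$)
$B{\left(T,o \right)} = 5 - o$
$H = -810$ ($H = \left(5 - 0\right) \left(-162\right) = \left(5 + 0\right) \left(-162\right) = 5 \left(-162\right) = -810$)
$\left(H + P{\left(73 \right)}\right) + 10354 = \left(-810 + 7 \cdot 73\right) + 10354 = \left(-810 + 511\right) + 10354 = -299 + 10354 = 10055$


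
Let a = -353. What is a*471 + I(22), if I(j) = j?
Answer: -166241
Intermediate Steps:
a*471 + I(22) = -353*471 + 22 = -166263 + 22 = -166241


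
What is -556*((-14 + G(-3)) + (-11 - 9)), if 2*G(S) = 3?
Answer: 18070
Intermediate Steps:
G(S) = 3/2 (G(S) = (1/2)*3 = 3/2)
-556*((-14 + G(-3)) + (-11 - 9)) = -556*((-14 + 3/2) + (-11 - 9)) = -556*(-25/2 - 20) = -556*(-65/2) = 18070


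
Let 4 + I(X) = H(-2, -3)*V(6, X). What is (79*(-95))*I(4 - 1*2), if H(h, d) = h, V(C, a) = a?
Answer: 60040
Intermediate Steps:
I(X) = -4 - 2*X
(79*(-95))*I(4 - 1*2) = (79*(-95))*(-4 - 2*(4 - 1*2)) = -7505*(-4 - 2*(4 - 2)) = -7505*(-4 - 2*2) = -7505*(-4 - 4) = -7505*(-8) = 60040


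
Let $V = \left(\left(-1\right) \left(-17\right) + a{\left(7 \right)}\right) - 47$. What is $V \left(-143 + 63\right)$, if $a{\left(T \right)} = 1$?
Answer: $2320$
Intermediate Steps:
$V = -29$ ($V = \left(\left(-1\right) \left(-17\right) + 1\right) - 47 = \left(17 + 1\right) - 47 = 18 - 47 = -29$)
$V \left(-143 + 63\right) = - 29 \left(-143 + 63\right) = \left(-29\right) \left(-80\right) = 2320$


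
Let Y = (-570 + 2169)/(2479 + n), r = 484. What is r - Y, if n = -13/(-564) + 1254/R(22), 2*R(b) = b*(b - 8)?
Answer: 4746243352/9819331 ≈ 483.36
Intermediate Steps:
R(b) = b*(-8 + b)/2 (R(b) = (b*(b - 8))/2 = (b*(-8 + b))/2 = b*(-8 + b)/2)
n = 32239/3948 (n = -13/(-564) + 1254/(((1/2)*22*(-8 + 22))) = -13*(-1/564) + 1254/(((1/2)*22*14)) = 13/564 + 1254/154 = 13/564 + 1254*(1/154) = 13/564 + 57/7 = 32239/3948 ≈ 8.1659)
Y = 6312852/9819331 (Y = (-570 + 2169)/(2479 + 32239/3948) = 1599/(9819331/3948) = 1599*(3948/9819331) = 6312852/9819331 ≈ 0.64290)
r - Y = 484 - 1*6312852/9819331 = 484 - 6312852/9819331 = 4746243352/9819331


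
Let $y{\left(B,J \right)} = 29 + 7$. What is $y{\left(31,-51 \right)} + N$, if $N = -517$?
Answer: $-481$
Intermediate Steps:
$y{\left(B,J \right)} = 36$
$y{\left(31,-51 \right)} + N = 36 - 517 = -481$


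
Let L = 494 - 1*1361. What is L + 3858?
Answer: 2991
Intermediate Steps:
L = -867 (L = 494 - 1361 = -867)
L + 3858 = -867 + 3858 = 2991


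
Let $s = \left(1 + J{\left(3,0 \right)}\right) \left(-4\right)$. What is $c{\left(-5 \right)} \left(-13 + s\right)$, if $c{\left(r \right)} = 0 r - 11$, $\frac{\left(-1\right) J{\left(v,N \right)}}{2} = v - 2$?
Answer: $99$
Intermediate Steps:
$J{\left(v,N \right)} = 4 - 2 v$ ($J{\left(v,N \right)} = - 2 \left(v - 2\right) = - 2 \left(-2 + v\right) = 4 - 2 v$)
$c{\left(r \right)} = -11$ ($c{\left(r \right)} = 0 - 11 = -11$)
$s = 4$ ($s = \left(1 + \left(4 - 6\right)\right) \left(-4\right) = \left(1 - 2\right) \left(-4\right) = \left(-1\right) \left(-4\right) = 4$)
$c{\left(-5 \right)} \left(-13 + s\right) = - 11 \left(-13 + 4\right) = \left(-11\right) \left(-9\right) = 99$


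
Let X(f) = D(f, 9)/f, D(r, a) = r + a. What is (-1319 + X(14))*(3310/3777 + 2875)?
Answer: -200331277955/52878 ≈ -3.7886e+6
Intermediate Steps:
D(r, a) = a + r
X(f) = (9 + f)/f
(-1319 + X(14))*(3310/3777 + 2875) = (-1319 + (9 + 14)/14)*(3310/3777 + 2875) = (-1319 + (1/14)*23)*(3310*(1/3777) + 2875) = (-1319 + 23/14)*(3310/3777 + 2875) = -18443/14*10862185/3777 = -200331277955/52878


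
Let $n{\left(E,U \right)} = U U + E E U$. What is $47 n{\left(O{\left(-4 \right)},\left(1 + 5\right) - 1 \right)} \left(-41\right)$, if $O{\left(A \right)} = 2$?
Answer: $-86715$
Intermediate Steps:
$n{\left(E,U \right)} = U^{2} + U E^{2}$ ($n{\left(E,U \right)} = U^{2} + E^{2} U = U^{2} + U E^{2}$)
$47 n{\left(O{\left(-4 \right)},\left(1 + 5\right) - 1 \right)} \left(-41\right) = 47 \left(\left(1 + 5\right) - 1\right) \left(\left(\left(1 + 5\right) - 1\right) + 2^{2}\right) \left(-41\right) = 47 \left(6 - 1\right) \left(\left(6 - 1\right) + 4\right) \left(-41\right) = 47 \cdot 5 \left(5 + 4\right) \left(-41\right) = 47 \cdot 5 \cdot 9 \left(-41\right) = 47 \cdot 45 \left(-41\right) = 2115 \left(-41\right) = -86715$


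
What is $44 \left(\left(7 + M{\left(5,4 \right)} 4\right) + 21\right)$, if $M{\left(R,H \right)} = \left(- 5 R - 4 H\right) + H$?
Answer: $-5280$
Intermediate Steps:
$M{\left(R,H \right)} = - 5 R - 3 H$
$44 \left(\left(7 + M{\left(5,4 \right)} 4\right) + 21\right) = 44 \left(\left(7 + \left(\left(-5\right) 5 - 12\right) 4\right) + 21\right) = 44 \left(\left(7 + \left(-25 - 12\right) 4\right) + 21\right) = 44 \left(\left(7 - 148\right) + 21\right) = 44 \left(-141 + 21\right) = 44 \left(-120\right) = -5280$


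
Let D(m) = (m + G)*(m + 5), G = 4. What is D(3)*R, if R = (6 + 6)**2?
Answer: 8064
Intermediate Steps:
D(m) = (4 + m)*(5 + m) (D(m) = (m + 4)*(m + 5) = (4 + m)*(5 + m))
R = 144 (R = 12**2 = 144)
D(3)*R = (20 + 3**2 + 9*3)*144 = (20 + 9 + 27)*144 = 56*144 = 8064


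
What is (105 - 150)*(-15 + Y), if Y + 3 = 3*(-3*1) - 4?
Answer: 1395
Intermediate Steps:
Y = -16 (Y = -3 + (3*(-3*1) - 4) = -3 + (3*(-3) - 4) = -3 + (-9 - 4) = -3 - 13 = -16)
(105 - 150)*(-15 + Y) = (105 - 150)*(-15 - 16) = -45*(-31) = 1395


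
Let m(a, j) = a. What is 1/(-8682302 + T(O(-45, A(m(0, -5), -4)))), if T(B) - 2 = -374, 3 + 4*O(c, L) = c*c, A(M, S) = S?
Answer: -1/8682674 ≈ -1.1517e-7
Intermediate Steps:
O(c, L) = -¾ + c²/4 (O(c, L) = -¾ + (c*c)/4 = -¾ + c²/4)
T(B) = -372 (T(B) = 2 - 374 = -372)
1/(-8682302 + T(O(-45, A(m(0, -5), -4)))) = 1/(-8682302 - 372) = 1/(-8682674) = -1/8682674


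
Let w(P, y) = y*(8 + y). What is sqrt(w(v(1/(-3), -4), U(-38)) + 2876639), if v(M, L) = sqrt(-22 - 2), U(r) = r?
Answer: sqrt(2877779) ≈ 1696.4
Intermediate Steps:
v(M, L) = 2*I*sqrt(6) (v(M, L) = sqrt(-24) = 2*I*sqrt(6))
sqrt(w(v(1/(-3), -4), U(-38)) + 2876639) = sqrt(-38*(8 - 38) + 2876639) = sqrt(-38*(-30) + 2876639) = sqrt(1140 + 2876639) = sqrt(2877779)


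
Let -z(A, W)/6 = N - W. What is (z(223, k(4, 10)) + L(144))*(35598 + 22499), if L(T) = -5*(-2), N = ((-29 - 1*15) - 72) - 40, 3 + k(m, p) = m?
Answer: 55308344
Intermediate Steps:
k(m, p) = -3 + m
N = -156 (N = ((-29 - 15) - 72) - 40 = (-44 - 72) - 40 = -116 - 40 = -156)
z(A, W) = 936 + 6*W (z(A, W) = -6*(-156 - W) = 936 + 6*W)
L(T) = 10
(z(223, k(4, 10)) + L(144))*(35598 + 22499) = ((936 + 6*(-3 + 4)) + 10)*(35598 + 22499) = ((936 + 6*1) + 10)*58097 = ((936 + 6) + 10)*58097 = (942 + 10)*58097 = 952*58097 = 55308344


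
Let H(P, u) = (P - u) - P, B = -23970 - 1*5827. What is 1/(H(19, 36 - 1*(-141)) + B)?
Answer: -1/29974 ≈ -3.3362e-5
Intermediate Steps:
B = -29797 (B = -23970 - 5827 = -29797)
H(P, u) = -u
1/(H(19, 36 - 1*(-141)) + B) = 1/(-(36 - 1*(-141)) - 29797) = 1/(-(36 + 141) - 29797) = 1/(-1*177 - 29797) = 1/(-177 - 29797) = 1/(-29974) = -1/29974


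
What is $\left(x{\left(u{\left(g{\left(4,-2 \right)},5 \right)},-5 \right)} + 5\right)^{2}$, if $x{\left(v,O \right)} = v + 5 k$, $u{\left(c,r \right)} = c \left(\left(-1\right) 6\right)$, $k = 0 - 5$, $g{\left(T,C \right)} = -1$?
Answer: $196$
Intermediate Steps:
$k = -5$
$u{\left(c,r \right)} = - 6 c$ ($u{\left(c,r \right)} = c \left(-6\right) = - 6 c$)
$x{\left(v,O \right)} = -25 + v$ ($x{\left(v,O \right)} = v + 5 \left(-5\right) = v - 25 = -25 + v$)
$\left(x{\left(u{\left(g{\left(4,-2 \right)},5 \right)},-5 \right)} + 5\right)^{2} = \left(\left(-25 - -6\right) + 5\right)^{2} = \left(\left(-25 + 6\right) + 5\right)^{2} = \left(-19 + 5\right)^{2} = \left(-14\right)^{2} = 196$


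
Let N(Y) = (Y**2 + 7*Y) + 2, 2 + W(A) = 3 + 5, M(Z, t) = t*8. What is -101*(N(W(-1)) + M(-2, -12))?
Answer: 1616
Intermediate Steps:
M(Z, t) = 8*t
W(A) = 6 (W(A) = -2 + (3 + 5) = -2 + 8 = 6)
N(Y) = 2 + Y**2 + 7*Y
-101*(N(W(-1)) + M(-2, -12)) = -101*((2 + 6**2 + 7*6) + 8*(-12)) = -101*((2 + 36 + 42) - 96) = -101*(80 - 96) = -101*(-16) = 1616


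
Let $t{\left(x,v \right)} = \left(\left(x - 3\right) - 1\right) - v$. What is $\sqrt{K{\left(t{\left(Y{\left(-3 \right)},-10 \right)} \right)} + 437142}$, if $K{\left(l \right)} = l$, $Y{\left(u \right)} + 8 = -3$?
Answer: $\sqrt{437137} \approx 661.16$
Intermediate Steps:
$Y{\left(u \right)} = -11$ ($Y{\left(u \right)} = -8 - 3 = -11$)
$t{\left(x,v \right)} = -4 + x - v$ ($t{\left(x,v \right)} = \left(\left(-3 + x\right) - 1\right) - v = \left(-4 + x\right) - v = -4 + x - v$)
$\sqrt{K{\left(t{\left(Y{\left(-3 \right)},-10 \right)} \right)} + 437142} = \sqrt{\left(-4 - 11 - -10\right) + 437142} = \sqrt{\left(-4 - 11 + 10\right) + 437142} = \sqrt{-5 + 437142} = \sqrt{437137}$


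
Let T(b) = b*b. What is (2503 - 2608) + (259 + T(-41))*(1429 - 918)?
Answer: 991235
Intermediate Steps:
T(b) = b**2
(2503 - 2608) + (259 + T(-41))*(1429 - 918) = (2503 - 2608) + (259 + (-41)**2)*(1429 - 918) = -105 + (259 + 1681)*511 = -105 + 1940*511 = -105 + 991340 = 991235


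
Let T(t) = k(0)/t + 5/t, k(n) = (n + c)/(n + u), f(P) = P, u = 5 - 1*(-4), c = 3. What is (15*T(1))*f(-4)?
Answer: -320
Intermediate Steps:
u = 9 (u = 5 + 4 = 9)
k(n) = (3 + n)/(9 + n) (k(n) = (n + 3)/(n + 9) = (3 + n)/(9 + n))
T(t) = 16/(3*t) (T(t) = ((3 + 0)/(9 + 0))/t + 5/t = (3/9)/t + 5/t = ((⅑)*3)/t + 5/t = 1/(3*t) + 5/t = 16/(3*t))
(15*T(1))*f(-4) = (15*((16/3)/1))*(-4) = (15*((16/3)*1))*(-4) = (15*(16/3))*(-4) = 80*(-4) = -320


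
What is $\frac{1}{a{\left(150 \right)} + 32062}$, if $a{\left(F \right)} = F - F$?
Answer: $\frac{1}{32062} \approx 3.119 \cdot 10^{-5}$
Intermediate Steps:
$a{\left(F \right)} = 0$
$\frac{1}{a{\left(150 \right)} + 32062} = \frac{1}{0 + 32062} = \frac{1}{32062}$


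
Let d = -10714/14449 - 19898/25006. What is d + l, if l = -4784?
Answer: -864535282291/180655847 ≈ -4785.5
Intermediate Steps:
d = -277710243/180655847 (d = -10714*1/14449 - 19898*1/25006 = -10714/14449 - 9949/12503 = -277710243/180655847 ≈ -1.5372)
d + l = -277710243/180655847 - 4784 = -864535282291/180655847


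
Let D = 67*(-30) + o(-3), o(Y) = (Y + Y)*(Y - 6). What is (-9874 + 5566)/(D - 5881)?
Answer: 4308/7837 ≈ 0.54970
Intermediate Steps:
o(Y) = 2*Y*(-6 + Y) (o(Y) = (2*Y)*(-6 + Y) = 2*Y*(-6 + Y))
D = -1956 (D = 67*(-30) + 2*(-3)*(-6 - 3) = -2010 + 2*(-3)*(-9) = -2010 + 54 = -1956)
(-9874 + 5566)/(D - 5881) = (-9874 + 5566)/(-1956 - 5881) = -4308/(-7837) = -4308*(-1/7837) = 4308/7837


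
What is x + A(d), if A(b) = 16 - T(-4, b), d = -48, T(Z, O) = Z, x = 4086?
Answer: 4106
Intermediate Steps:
A(b) = 20 (A(b) = 16 - 1*(-4) = 16 + 4 = 20)
x + A(d) = 4086 + 20 = 4106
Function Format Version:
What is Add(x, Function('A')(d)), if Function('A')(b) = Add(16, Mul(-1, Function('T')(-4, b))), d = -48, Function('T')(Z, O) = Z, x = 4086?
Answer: 4106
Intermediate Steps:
Function('A')(b) = 20 (Function('A')(b) = Add(16, Mul(-1, -4)) = Add(16, 4) = 20)
Add(x, Function('A')(d)) = Add(4086, 20) = 4106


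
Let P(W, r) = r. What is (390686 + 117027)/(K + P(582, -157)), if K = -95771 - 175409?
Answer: -507713/271337 ≈ -1.8712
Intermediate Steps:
K = -271180
(390686 + 117027)/(K + P(582, -157)) = (390686 + 117027)/(-271180 - 157) = 507713/(-271337) = 507713*(-1/271337) = -507713/271337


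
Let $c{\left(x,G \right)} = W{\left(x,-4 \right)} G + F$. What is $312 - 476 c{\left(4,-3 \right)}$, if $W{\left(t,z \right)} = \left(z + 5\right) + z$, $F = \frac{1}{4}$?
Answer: $-4091$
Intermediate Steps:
$F = \frac{1}{4} \approx 0.25$
$W{\left(t,z \right)} = 5 + 2 z$ ($W{\left(t,z \right)} = \left(5 + z\right) + z = 5 + 2 z$)
$c{\left(x,G \right)} = \frac{1}{4} - 3 G$ ($c{\left(x,G \right)} = \left(5 + 2 \left(-4\right)\right) G + \frac{1}{4} = \left(5 - 8\right) G + \frac{1}{4} = - 3 G + \frac{1}{4} = \frac{1}{4} - 3 G$)
$312 - 476 c{\left(4,-3 \right)} = 312 - 476 \left(\frac{1}{4} - -9\right) = 312 - 476 \left(\frac{1}{4} + 9\right) = 312 - 4403 = -4091$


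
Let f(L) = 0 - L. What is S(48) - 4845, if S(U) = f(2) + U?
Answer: -4799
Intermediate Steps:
f(L) = -L
S(U) = -2 + U (S(U) = -1*2 + U = -2 + U)
S(48) - 4845 = (-2 + 48) - 4845 = 46 - 4845 = -4799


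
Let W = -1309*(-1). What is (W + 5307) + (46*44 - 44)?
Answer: 8596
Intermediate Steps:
W = 1309
(W + 5307) + (46*44 - 44) = (1309 + 5307) + (46*44 - 44) = 6616 + (2024 - 44) = 6616 + 1980 = 8596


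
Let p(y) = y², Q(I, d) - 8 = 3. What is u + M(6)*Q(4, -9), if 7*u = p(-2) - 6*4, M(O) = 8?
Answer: 596/7 ≈ 85.143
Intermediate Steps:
Q(I, d) = 11 (Q(I, d) = 8 + 3 = 11)
u = -20/7 (u = ((-2)² - 6*4)/7 = (4 - 24)/7 = (⅐)*(-20) = -20/7 ≈ -2.8571)
u + M(6)*Q(4, -9) = -20/7 + 8*11 = -20/7 + 88 = 596/7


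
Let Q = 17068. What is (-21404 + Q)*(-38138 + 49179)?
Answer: -47873776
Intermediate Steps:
(-21404 + Q)*(-38138 + 49179) = (-21404 + 17068)*(-38138 + 49179) = -4336*11041 = -47873776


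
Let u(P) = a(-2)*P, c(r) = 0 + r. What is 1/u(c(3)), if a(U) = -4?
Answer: -1/12 ≈ -0.083333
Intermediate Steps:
c(r) = r
u(P) = -4*P
1/u(c(3)) = 1/(-4*3) = 1/(-12) = -1/12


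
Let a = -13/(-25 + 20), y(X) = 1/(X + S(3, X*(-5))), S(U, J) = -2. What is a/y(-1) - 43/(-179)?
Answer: -6766/895 ≈ -7.5598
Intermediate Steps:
y(X) = 1/(-2 + X) (y(X) = 1/(X - 2) = 1/(-2 + X))
a = 13/5 (a = -13/(-5) = -⅕*(-13) = 13/5 ≈ 2.6000)
a/y(-1) - 43/(-179) = 13/(5*(1/(-2 - 1))) - 43/(-179) = 13/(5*(1/(-3))) - 43*(-1/179) = 13/(5*(-⅓)) + 43/179 = (13/5)*(-3) + 43/179 = -39/5 + 43/179 = -6766/895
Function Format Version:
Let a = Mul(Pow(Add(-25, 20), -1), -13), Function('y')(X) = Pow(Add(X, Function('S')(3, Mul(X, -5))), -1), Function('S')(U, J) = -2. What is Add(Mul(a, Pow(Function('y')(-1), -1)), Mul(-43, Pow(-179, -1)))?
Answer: Rational(-6766, 895) ≈ -7.5598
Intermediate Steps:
Function('y')(X) = Pow(Add(-2, X), -1) (Function('y')(X) = Pow(Add(X, -2), -1) = Pow(Add(-2, X), -1))
a = Rational(13, 5) (a = Mul(Pow(-5, -1), -13) = Mul(Rational(-1, 5), -13) = Rational(13, 5) ≈ 2.6000)
Add(Mul(a, Pow(Function('y')(-1), -1)), Mul(-43, Pow(-179, -1))) = Add(Mul(Rational(13, 5), Pow(Pow(Add(-2, -1), -1), -1)), Mul(-43, Pow(-179, -1))) = Add(Mul(Rational(13, 5), Pow(Pow(-3, -1), -1)), Mul(-43, Rational(-1, 179))) = Add(Mul(Rational(13, 5), Pow(Rational(-1, 3), -1)), Rational(43, 179)) = Add(Mul(Rational(13, 5), -3), Rational(43, 179)) = Add(Rational(-39, 5), Rational(43, 179)) = Rational(-6766, 895)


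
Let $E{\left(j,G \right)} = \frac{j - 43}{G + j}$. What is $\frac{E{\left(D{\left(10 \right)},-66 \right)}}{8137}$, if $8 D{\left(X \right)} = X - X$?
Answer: $\frac{43}{537042} \approx 8.0068 \cdot 10^{-5}$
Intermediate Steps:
$D{\left(X \right)} = 0$ ($D{\left(X \right)} = \frac{X - X}{8} = \frac{1}{8} \cdot 0 = 0$)
$E{\left(j,G \right)} = \frac{-43 + j}{G + j}$
$\frac{E{\left(D{\left(10 \right)},-66 \right)}}{8137} = \frac{\frac{1}{-66 + 0} \left(-43 + 0\right)}{8137} = \frac{1}{-66} \left(-43\right) \frac{1}{8137} = \left(- \frac{1}{66}\right) \left(-43\right) \frac{1}{8137} = \frac{43}{66} \cdot \frac{1}{8137} = \frac{43}{537042}$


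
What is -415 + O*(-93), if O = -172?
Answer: 15581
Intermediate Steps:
-415 + O*(-93) = -415 - 172*(-93) = -415 + 15996 = 15581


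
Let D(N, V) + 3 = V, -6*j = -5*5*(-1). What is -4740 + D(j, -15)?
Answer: -4758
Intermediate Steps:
j = -25/6 (j = -(-5*5)*(-1)/6 = -(-25)*(-1)/6 = -1/6*25 = -25/6 ≈ -4.1667)
D(N, V) = -3 + V
-4740 + D(j, -15) = -4740 + (-3 - 15) = -4740 - 18 = -4758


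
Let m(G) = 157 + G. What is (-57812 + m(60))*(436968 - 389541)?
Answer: -2731558065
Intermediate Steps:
(-57812 + m(60))*(436968 - 389541) = (-57812 + (157 + 60))*(436968 - 389541) = (-57812 + 217)*47427 = -57595*47427 = -2731558065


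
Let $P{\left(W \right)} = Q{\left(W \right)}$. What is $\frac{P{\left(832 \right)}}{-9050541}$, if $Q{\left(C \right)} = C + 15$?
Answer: $- \frac{847}{9050541} \approx -9.3586 \cdot 10^{-5}$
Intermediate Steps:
$Q{\left(C \right)} = 15 + C$
$P{\left(W \right)} = 15 + W$
$\frac{P{\left(832 \right)}}{-9050541} = \frac{15 + 832}{-9050541} = 847 \left(- \frac{1}{9050541}\right) = - \frac{847}{9050541}$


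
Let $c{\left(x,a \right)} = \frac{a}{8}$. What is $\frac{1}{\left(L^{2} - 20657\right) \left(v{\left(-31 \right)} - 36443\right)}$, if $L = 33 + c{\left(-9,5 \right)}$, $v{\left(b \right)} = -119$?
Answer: $\frac{32}{22845528047} \approx 1.4007 \cdot 10^{-9}$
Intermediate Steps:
$c{\left(x,a \right)} = \frac{a}{8}$ ($c{\left(x,a \right)} = a \frac{1}{8} = \frac{a}{8}$)
$L = \frac{269}{8}$ ($L = 33 + \frac{1}{8} \cdot 5 = 33 + \frac{5}{8} = \frac{269}{8} \approx 33.625$)
$\frac{1}{\left(L^{2} - 20657\right) \left(v{\left(-31 \right)} - 36443\right)} = \frac{1}{\left(\left(\frac{269}{8}\right)^{2} - 20657\right) \left(-119 - 36443\right)} = \frac{1}{\left(\frac{72361}{64} - 20657\right) \left(-119 - 36443\right)} = \frac{1}{\left(- \frac{1249687}{64}\right) \left(-36562\right)} = \left(- \frac{64}{1249687}\right) \left(- \frac{1}{36562}\right) = \frac{32}{22845528047}$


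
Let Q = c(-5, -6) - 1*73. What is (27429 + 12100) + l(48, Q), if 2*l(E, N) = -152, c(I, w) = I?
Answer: 39453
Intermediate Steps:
Q = -78 (Q = -5 - 1*73 = -5 - 73 = -78)
l(E, N) = -76 (l(E, N) = (1/2)*(-152) = -76)
(27429 + 12100) + l(48, Q) = (27429 + 12100) - 76 = 39529 - 76 = 39453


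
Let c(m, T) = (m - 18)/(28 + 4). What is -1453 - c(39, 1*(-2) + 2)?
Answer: -46517/32 ≈ -1453.7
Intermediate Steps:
c(m, T) = -9/16 + m/32 (c(m, T) = (-18 + m)/32 = (-18 + m)*(1/32) = -9/16 + m/32)
-1453 - c(39, 1*(-2) + 2) = -1453 - (-9/16 + (1/32)*39) = -1453 - (-9/16 + 39/32) = -1453 - 1*21/32 = -1453 - 21/32 = -46517/32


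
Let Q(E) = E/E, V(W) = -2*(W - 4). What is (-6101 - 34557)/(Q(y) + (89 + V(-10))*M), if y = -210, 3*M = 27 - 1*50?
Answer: 20329/448 ≈ 45.377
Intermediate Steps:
M = -23/3 (M = (27 - 1*50)/3 = (27 - 50)/3 = (⅓)*(-23) = -23/3 ≈ -7.6667)
V(W) = 8 - 2*W (V(W) = -2*(-4 + W) = 8 - 2*W)
Q(E) = 1
(-6101 - 34557)/(Q(y) + (89 + V(-10))*M) = (-6101 - 34557)/(1 + (89 + (8 - 2*(-10)))*(-23/3)) = -40658/(1 + (89 + (8 + 20))*(-23/3)) = -40658/(1 + (89 + 28)*(-23/3)) = -40658/(1 + 117*(-23/3)) = -40658/(1 - 897) = -40658/(-896) = -40658*(-1/896) = 20329/448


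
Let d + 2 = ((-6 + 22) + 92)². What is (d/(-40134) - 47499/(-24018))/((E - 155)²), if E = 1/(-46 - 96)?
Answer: 2732603351650/38917737852996321 ≈ 7.0215e-5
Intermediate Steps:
d = 11662 (d = -2 + ((-6 + 22) + 92)² = -2 + (16 + 92)² = -2 + 108² = -2 + 11664 = 11662)
E = -1/142 (E = 1/(-142) = -1/142 ≈ -0.0070423)
(d/(-40134) - 47499/(-24018))/((E - 155)²) = (11662/(-40134) - 47499/(-24018))/((-1/142 - 155)²) = (11662*(-1/40134) - 47499*(-1/24018))/((-22011/142)²) = (-5831/20067 + 15833/8006)/(484484121/20164) = (271037825/160656402)*(20164/484484121) = 2732603351650/38917737852996321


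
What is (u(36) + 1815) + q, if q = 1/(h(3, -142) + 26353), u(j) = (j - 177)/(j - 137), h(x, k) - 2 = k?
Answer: 4808932229/2647513 ≈ 1816.4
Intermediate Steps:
h(x, k) = 2 + k
u(j) = (-177 + j)/(-137 + j)
q = 1/26213 (q = 1/((2 - 142) + 26353) = 1/(-140 + 26353) = 1/26213 ≈ 3.8149e-5)
(u(36) + 1815) + q = ((-177 + 36)/(-137 + 36) + 1815) + 1/26213 = (-141/(-101) + 1815) + 1/26213 = (-1/101*(-141) + 1815) + 1/26213 = (141/101 + 1815) + 1/26213 = 183456/101 + 1/26213 = 4808932229/2647513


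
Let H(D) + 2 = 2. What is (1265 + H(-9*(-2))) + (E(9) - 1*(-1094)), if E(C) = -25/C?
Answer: 21206/9 ≈ 2356.2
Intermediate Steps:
H(D) = 0 (H(D) = -2 + 2 = 0)
(1265 + H(-9*(-2))) + (E(9) - 1*(-1094)) = (1265 + 0) + (-25/9 - 1*(-1094)) = 1265 + (-25*⅑ + 1094) = 1265 + (-25/9 + 1094) = 1265 + 9821/9 = 21206/9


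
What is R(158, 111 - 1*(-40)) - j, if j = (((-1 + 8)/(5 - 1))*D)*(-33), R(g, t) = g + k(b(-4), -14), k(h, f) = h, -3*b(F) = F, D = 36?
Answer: 6715/3 ≈ 2238.3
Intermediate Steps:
b(F) = -F/3
R(g, t) = 4/3 + g (R(g, t) = g - 1/3*(-4) = g + 4/3 = 4/3 + g)
j = -2079 (j = (((-1 + 8)/(5 - 1))*36)*(-33) = ((7/4)*36)*(-33) = 63*(-33) = -2079)
R(158, 111 - 1*(-40)) - j = (4/3 + 158) - 1*(-2079) = 478/3 + 2079 = 6715/3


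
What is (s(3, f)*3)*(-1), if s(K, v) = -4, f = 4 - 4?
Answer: 12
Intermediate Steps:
f = 0
(s(3, f)*3)*(-1) = -4*3*(-1) = -12*(-1) = 12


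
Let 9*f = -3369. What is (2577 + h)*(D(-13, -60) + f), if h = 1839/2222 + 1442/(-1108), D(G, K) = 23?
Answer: -835735788070/923241 ≈ -9.0522e+5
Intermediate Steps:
f = -1123/3 (f = (⅑)*(-3369) = -1123/3 ≈ -374.33)
h = -145814/307747 (h = 1839*(1/2222) + 1442*(-1/1108) = 1839/2222 - 721/554 = -145814/307747 ≈ -0.47381)
(2577 + h)*(D(-13, -60) + f) = (2577 - 145814/307747)*(23 - 1123/3) = (792918205/307747)*(-1054/3) = -835735788070/923241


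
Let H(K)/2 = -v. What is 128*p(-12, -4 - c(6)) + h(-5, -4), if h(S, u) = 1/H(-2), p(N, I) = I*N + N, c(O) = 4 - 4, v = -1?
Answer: 9217/2 ≈ 4608.5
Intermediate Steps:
c(O) = 0
H(K) = 2 (H(K) = 2*(-1*(-1)) = 2*1 = 2)
p(N, I) = N + I*N
h(S, u) = ½ (h(S, u) = 1/2 = ½)
128*p(-12, -4 - c(6)) + h(-5, -4) = 128*(-12*(1 + (-4 - 1*0))) + ½ = 128*(-12*(1 + (-4 + 0))) + ½ = 128*(-12*(1 - 4)) + ½ = 128*(-12*(-3)) + ½ = 128*36 + ½ = 4608 + ½ = 9217/2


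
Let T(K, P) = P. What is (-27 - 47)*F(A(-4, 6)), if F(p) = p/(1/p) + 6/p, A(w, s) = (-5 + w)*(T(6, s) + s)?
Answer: -7768187/9 ≈ -8.6313e+5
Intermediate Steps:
A(w, s) = 2*s*(-5 + w) (A(w, s) = (-5 + w)*(s + s) = (-5 + w)*(2*s) = 2*s*(-5 + w))
F(p) = p² + 6/p (F(p) = p*p + 6/p = p² + 6/p)
(-27 - 47)*F(A(-4, 6)) = (-27 - 47)*((6 + (2*6*(-5 - 4))³)/((2*6*(-5 - 4)))) = -74*(6 + (2*6*(-9))³)/(2*6*(-9)) = -74*(6 + (-108)³)/(-108) = -(-37)*(6 - 1259712)/54 = -(-37)*(-1259706)/54 = -74*209951/18 = -7768187/9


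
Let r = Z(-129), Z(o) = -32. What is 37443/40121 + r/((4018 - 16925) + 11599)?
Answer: 12564829/13119567 ≈ 0.95772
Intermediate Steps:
r = -32
37443/40121 + r/((4018 - 16925) + 11599) = 37443/40121 - 32/((4018 - 16925) + 11599) = 37443*(1/40121) - 32/(-12907 + 11599) = 37443/40121 - 32/(-1308) = 37443/40121 - 32*(-1/1308) = 37443/40121 + 8/327 = 12564829/13119567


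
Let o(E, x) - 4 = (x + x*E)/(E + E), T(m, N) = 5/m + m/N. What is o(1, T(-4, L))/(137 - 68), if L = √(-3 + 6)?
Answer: 11/276 - 4*√3/207 ≈ 0.0063855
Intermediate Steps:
L = √3 ≈ 1.7320
o(E, x) = 4 + (x + E*x)/(2*E) (o(E, x) = 4 + (x + x*E)/(E + E) = 4 + (x + E*x)/((2*E)) = 4 + (x + E*x)*(1/(2*E)) = 4 + (x + E*x)/(2*E))
o(1, T(-4, L))/(137 - 68) = ((½)*((5/(-4) - 4*√3/3) + 1*(8 + (5/(-4) - 4*√3/3)))/1)/(137 - 68) = ((½)*1*((5*(-¼) - 4*√3/3) + 1*(8 + (5*(-¼) - 4*√3/3))))/69 = ((½)*1*((-5/4 - 4*√3/3) + 1*(8 + (-5/4 - 4*√3/3))))*(1/69) = ((½)*1*((-5/4 - 4*√3/3) + 1*(27/4 - 4*√3/3)))*(1/69) = ((½)*1*((-5/4 - 4*√3/3) + (27/4 - 4*√3/3)))*(1/69) = ((½)*1*(11/2 - 8*√3/3))*(1/69) = (11/4 - 4*√3/3)*(1/69) = 11/276 - 4*√3/207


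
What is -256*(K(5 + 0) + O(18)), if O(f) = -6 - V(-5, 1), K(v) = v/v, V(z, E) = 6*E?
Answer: 2816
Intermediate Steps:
K(v) = 1
O(f) = -12 (O(f) = -6 - 6 = -12)
-256*(K(5 + 0) + O(18)) = -256*(1 - 12) = -256*(-11) = 2816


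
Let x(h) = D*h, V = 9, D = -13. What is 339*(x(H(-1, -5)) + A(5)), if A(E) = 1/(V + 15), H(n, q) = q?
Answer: 176393/8 ≈ 22049.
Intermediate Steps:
A(E) = 1/24 (A(E) = 1/(9 + 15) = 1/24)
x(h) = -13*h
339*(x(H(-1, -5)) + A(5)) = 339*(-13*(-5) + 1/24) = 339*(65 + 1/24) = 339*(1561/24) = 176393/8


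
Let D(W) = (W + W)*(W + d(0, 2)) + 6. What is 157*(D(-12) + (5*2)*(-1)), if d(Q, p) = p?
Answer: 37052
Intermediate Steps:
D(W) = 6 + 2*W*(2 + W) (D(W) = (W + W)*(W + 2) + 6 = (2*W)*(2 + W) + 6 = 2*W*(2 + W) + 6 = 6 + 2*W*(2 + W))
157*(D(-12) + (5*2)*(-1)) = 157*((6 + 2*(-12)² + 4*(-12)) + (5*2)*(-1)) = 157*((6 + 2*144 - 48) + 10*(-1)) = 157*((6 + 288 - 48) - 10) = 157*(246 - 10) = 157*236 = 37052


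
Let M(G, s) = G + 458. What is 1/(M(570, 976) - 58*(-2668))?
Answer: 1/155772 ≈ 6.4196e-6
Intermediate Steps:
M(G, s) = 458 + G
1/(M(570, 976) - 58*(-2668)) = 1/((458 + 570) - 58*(-2668)) = 1/(1028 + 154744) = 1/155772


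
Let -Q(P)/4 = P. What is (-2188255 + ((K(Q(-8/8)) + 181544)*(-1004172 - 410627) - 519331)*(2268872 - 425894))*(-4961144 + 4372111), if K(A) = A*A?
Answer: 278853162141025442128669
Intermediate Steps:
Q(P) = -4*P
K(A) = A²
(-2188255 + ((K(Q(-8/8)) + 181544)*(-1004172 - 410627) - 519331)*(2268872 - 425894))*(-4961144 + 4372111) = (-2188255 + (((-(-32)/8)² + 181544)*(-1004172 - 410627) - 519331)*(2268872 - 425894))*(-4961144 + 4372111) = (-2188255 + (((-(-32)/8)² + 181544)*(-1414799) - 519331)*1842978)*(-589033) = (-2188255 + (((-4*(-1))² + 181544)*(-1414799) - 519331)*1842978)*(-589033) = (-2188255 + ((4² + 181544)*(-1414799) - 519331)*1842978)*(-589033) = (-2188255 + ((16 + 181544)*(-1414799) - 519331)*1842978)*(-589033) = (-2188255 + (181560*(-1414799) - 519331)*1842978)*(-589033) = (-2188255 + (-256870906440 - 519331)*1842978)*(-589033) = (-2188255 - 256871425771*1842978)*(-589033) = (-2188255 - 473408386524586038)*(-589033) = -473408386526774293*(-589033) = 278853162141025442128669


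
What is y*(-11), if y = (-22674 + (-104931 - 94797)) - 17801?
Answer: 2642233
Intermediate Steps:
y = -240203 (y = (-22674 - 199728) - 17801 = -222402 - 17801 = -240203)
y*(-11) = -240203*(-11) = 2642233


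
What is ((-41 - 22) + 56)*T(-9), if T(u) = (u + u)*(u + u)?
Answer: -2268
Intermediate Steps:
T(u) = 4*u² (T(u) = (2*u)*(2*u) = 4*u²)
((-41 - 22) + 56)*T(-9) = ((-41 - 22) + 56)*(4*(-9)²) = (-63 + 56)*(4*81) = -7*324 = -2268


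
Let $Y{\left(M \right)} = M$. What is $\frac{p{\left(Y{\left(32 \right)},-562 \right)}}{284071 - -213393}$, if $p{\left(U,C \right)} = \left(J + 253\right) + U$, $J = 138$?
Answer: $\frac{423}{497464} \approx 0.00085031$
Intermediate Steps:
$p{\left(U,C \right)} = 391 + U$ ($p{\left(U,C \right)} = \left(138 + 253\right) + U = 391 + U$)
$\frac{p{\left(Y{\left(32 \right)},-562 \right)}}{284071 - -213393} = \frac{391 + 32}{284071 - -213393} = \frac{423}{284071 + 213393} = \frac{423}{497464}$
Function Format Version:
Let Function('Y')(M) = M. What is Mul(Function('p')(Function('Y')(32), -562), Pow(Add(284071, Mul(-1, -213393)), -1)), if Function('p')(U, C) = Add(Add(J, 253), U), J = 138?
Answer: Rational(423, 497464) ≈ 0.00085031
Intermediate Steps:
Function('p')(U, C) = Add(391, U) (Function('p')(U, C) = Add(Add(138, 253), U) = Add(391, U))
Mul(Function('p')(Function('Y')(32), -562), Pow(Add(284071, Mul(-1, -213393)), -1)) = Mul(Add(391, 32), Pow(Add(284071, Mul(-1, -213393)), -1)) = Mul(423, Pow(Add(284071, 213393), -1)) = Mul(423, Pow(497464, -1)) = Mul(423, Rational(1, 497464)) = Rational(423, 497464)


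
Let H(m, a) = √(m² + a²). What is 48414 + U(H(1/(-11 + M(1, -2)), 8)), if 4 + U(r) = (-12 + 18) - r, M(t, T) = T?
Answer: 48416 - √10817/13 ≈ 48408.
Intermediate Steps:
H(m, a) = √(a² + m²)
U(r) = 2 - r (U(r) = -4 + ((-12 + 18) - r) = -4 + (6 - r) = 2 - r)
48414 + U(H(1/(-11 + M(1, -2)), 8)) = 48414 + (2 - √(8² + (1/(-11 - 2))²)) = 48414 + (2 - √(64 + (1/(-13))²)) = 48414 + (2 - √(64 + (-1/13)²)) = 48414 + (2 - √(64 + 1/169)) = 48414 + (2 - √(10817/169)) = 48414 + (2 - √10817/13) = 48416 - √10817/13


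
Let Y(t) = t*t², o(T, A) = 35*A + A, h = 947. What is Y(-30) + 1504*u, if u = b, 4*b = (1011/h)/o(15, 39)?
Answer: -2991541322/110799 ≈ -27000.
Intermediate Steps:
o(T, A) = 36*A
b = 337/1772784 (b = ((1011/947)/((36*39)))/4 = ((1011*(1/947))/1404)/4 = ((1011/947)*(1/1404))/4 = (¼)*(337/443196) = 337/1772784 ≈ 0.00019010)
u = 337/1772784 ≈ 0.00019010
Y(t) = t³
Y(-30) + 1504*u = (-30)³ + 1504*(337/1772784) = -27000 + 31678/110799 = -2991541322/110799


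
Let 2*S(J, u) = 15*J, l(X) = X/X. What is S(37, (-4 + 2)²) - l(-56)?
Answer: 553/2 ≈ 276.50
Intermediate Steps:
l(X) = 1
S(J, u) = 15*J/2 (S(J, u) = (15*J)/2 = 15*J/2)
S(37, (-4 + 2)²) - l(-56) = (15/2)*37 - 1*1 = 555/2 - 1 = 553/2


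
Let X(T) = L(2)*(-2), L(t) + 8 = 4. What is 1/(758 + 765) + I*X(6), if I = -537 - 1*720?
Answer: -15315287/1523 ≈ -10056.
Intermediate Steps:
I = -1257 (I = -537 - 720 = -1257)
L(t) = -4 (L(t) = -8 + 4 = -4)
X(T) = 8 (X(T) = -4*(-2) = 8)
1/(758 + 765) + I*X(6) = 1/(758 + 765) - 1257*8 = 1/1523 - 10056 = -15315287/1523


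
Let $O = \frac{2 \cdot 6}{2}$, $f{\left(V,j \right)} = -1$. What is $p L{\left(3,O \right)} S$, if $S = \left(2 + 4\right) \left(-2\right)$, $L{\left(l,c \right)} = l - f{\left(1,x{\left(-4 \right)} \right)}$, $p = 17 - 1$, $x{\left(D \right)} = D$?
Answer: $-768$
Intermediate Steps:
$p = 16$ ($p = 17 - 1 = 16$)
$O = 6$ ($O = 12 \cdot \frac{1}{2} = 6$)
$L{\left(l,c \right)} = 1 + l$ ($L{\left(l,c \right)} = l - -1 = l + 1 = 1 + l$)
$S = -12$ ($S = 6 \left(-2\right) = -12$)
$p L{\left(3,O \right)} S = 16 \left(1 + 3\right) \left(-12\right) = 16 \cdot 4 \left(-12\right) = 64 \left(-12\right) = -768$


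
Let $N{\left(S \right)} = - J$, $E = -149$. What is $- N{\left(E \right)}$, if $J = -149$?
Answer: $-149$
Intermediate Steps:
$N{\left(S \right)} = 149$ ($N{\left(S \right)} = \left(-1\right) \left(-149\right) = 149$)
$- N{\left(E \right)} = \left(-1\right) 149 = -149$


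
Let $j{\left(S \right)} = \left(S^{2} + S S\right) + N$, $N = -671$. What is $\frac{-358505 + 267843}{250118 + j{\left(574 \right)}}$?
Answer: $- \frac{90662}{908399} \approx -0.099804$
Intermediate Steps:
$j{\left(S \right)} = -671 + 2 S^{2}$ ($j{\left(S \right)} = \left(S^{2} + S S\right) - 671 = \left(S^{2} + S^{2}\right) - 671 = 2 S^{2} - 671 = -671 + 2 S^{2}$)
$\frac{-358505 + 267843}{250118 + j{\left(574 \right)}} = \frac{-358505 + 267843}{250118 - \left(671 - 2 \cdot 574^{2}\right)} = - \frac{90662}{250118 + \left(-671 + 2 \cdot 329476\right)} = - \frac{90662}{250118 + \left(-671 + 658952\right)} = - \frac{90662}{250118 + 658281} = - \frac{90662}{908399}$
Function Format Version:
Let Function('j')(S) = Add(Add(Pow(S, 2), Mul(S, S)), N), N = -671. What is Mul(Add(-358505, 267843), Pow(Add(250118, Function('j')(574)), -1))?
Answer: Rational(-90662, 908399) ≈ -0.099804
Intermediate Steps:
Function('j')(S) = Add(-671, Mul(2, Pow(S, 2))) (Function('j')(S) = Add(Add(Pow(S, 2), Mul(S, S)), -671) = Add(Add(Pow(S, 2), Pow(S, 2)), -671) = Add(Mul(2, Pow(S, 2)), -671) = Add(-671, Mul(2, Pow(S, 2))))
Mul(Add(-358505, 267843), Pow(Add(250118, Function('j')(574)), -1)) = Mul(Add(-358505, 267843), Pow(Add(250118, Add(-671, Mul(2, Pow(574, 2)))), -1)) = Mul(-90662, Pow(Add(250118, Add(-671, Mul(2, 329476))), -1)) = Mul(-90662, Pow(Add(250118, Add(-671, 658952)), -1)) = Mul(-90662, Pow(Add(250118, 658281), -1)) = Mul(-90662, Pow(908399, -1)) = Mul(-90662, Rational(1, 908399)) = Rational(-90662, 908399)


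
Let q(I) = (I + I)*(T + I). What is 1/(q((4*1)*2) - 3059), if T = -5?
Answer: -1/3011 ≈ -0.00033212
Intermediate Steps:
q(I) = 2*I*(-5 + I) (q(I) = (I + I)*(-5 + I) = (2*I)*(-5 + I) = 2*I*(-5 + I))
1/(q((4*1)*2) - 3059) = 1/(2*((4*1)*2)*(-5 + (4*1)*2) - 3059) = 1/(2*(4*2)*(-5 + 4*2) - 3059) = 1/(2*8*(-5 + 8) - 3059) = 1/(2*8*3 - 3059) = 1/(48 - 3059) = 1/(-3011) = -1/3011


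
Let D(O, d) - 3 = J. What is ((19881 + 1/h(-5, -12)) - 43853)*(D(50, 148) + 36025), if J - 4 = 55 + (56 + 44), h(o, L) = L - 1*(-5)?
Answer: -6072359535/7 ≈ -8.6748e+8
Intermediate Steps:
h(o, L) = 5 + L (h(o, L) = L + 5 = 5 + L)
J = 159 (J = 4 + (55 + (56 + 44)) = 4 + (55 + 100) = 4 + 155 = 159)
D(O, d) = 162 (D(O, d) = 3 + 159 = 162)
((19881 + 1/h(-5, -12)) - 43853)*(D(50, 148) + 36025) = ((19881 + 1/(5 - 12)) - 43853)*(162 + 36025) = ((19881 + 1/(-7)) - 43853)*36187 = ((19881 - 1/7) - 43853)*36187 = (139166/7 - 43853)*36187 = -167805/7*36187 = -6072359535/7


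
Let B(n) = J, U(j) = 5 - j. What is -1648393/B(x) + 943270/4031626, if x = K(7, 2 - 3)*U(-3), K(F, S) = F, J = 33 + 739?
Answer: -3322487936289/1556207636 ≈ -2135.0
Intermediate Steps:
J = 772
x = 56 (x = 7*(5 - 1*(-3)) = 7*(5 + 3) = 7*8 = 56)
B(n) = 772
-1648393/B(x) + 943270/4031626 = -1648393/772 + 943270/4031626 = -1648393*1/772 + 943270*(1/4031626) = -1648393/772 + 471635/2015813 = -3322487936289/1556207636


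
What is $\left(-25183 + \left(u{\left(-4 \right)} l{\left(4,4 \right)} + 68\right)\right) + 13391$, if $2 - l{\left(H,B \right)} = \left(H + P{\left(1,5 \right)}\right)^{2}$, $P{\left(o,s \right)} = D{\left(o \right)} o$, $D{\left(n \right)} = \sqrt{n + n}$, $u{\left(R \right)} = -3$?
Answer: $-11676 + 24 \sqrt{2} \approx -11642.0$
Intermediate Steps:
$D{\left(n \right)} = \sqrt{2} \sqrt{n}$ ($D{\left(n \right)} = \sqrt{2 n} = \sqrt{2} \sqrt{n}$)
$P{\left(o,s \right)} = \sqrt{2} o^{\frac{3}{2}}$ ($P{\left(o,s \right)} = \sqrt{2} \sqrt{o} o = \sqrt{2} o^{\frac{3}{2}}$)
$l{\left(H,B \right)} = 2 - \left(H + \sqrt{2}\right)^{2}$ ($l{\left(H,B \right)} = 2 - \left(H + \sqrt{2} \cdot 1^{\frac{3}{2}}\right)^{2} = 2 - \left(H + \sqrt{2} \cdot 1\right)^{2} = 2 - \left(H + \sqrt{2}\right)^{2}$)
$\left(-25183 + \left(u{\left(-4 \right)} l{\left(4,4 \right)} + 68\right)\right) + 13391 = \left(-25183 - \left(-68 + 3 \left(2 - \left(4 + \sqrt{2}\right)^{2}\right)\right)\right) + 13391 = \left(-25183 - \left(-62 - 3 \left(4 + \sqrt{2}\right)^{2}\right)\right) + 13391 = \left(-25183 + \left(62 + 3 \left(4 + \sqrt{2}\right)^{2}\right)\right) + 13391 = \left(-25121 + 3 \left(4 + \sqrt{2}\right)^{2}\right) + 13391 = -11730 + 3 \left(4 + \sqrt{2}\right)^{2}$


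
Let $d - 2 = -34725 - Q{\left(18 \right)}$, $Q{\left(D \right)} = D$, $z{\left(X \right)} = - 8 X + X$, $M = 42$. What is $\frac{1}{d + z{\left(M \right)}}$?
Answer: $- \frac{1}{35035} \approx -2.8543 \cdot 10^{-5}$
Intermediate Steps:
$z{\left(X \right)} = - 7 X$
$d = -34741$ ($d = 2 - 34743 = -34741$)
$\frac{1}{d + z{\left(M \right)}} = \frac{1}{-34741 - 294} = \frac{1}{-35035} = - \frac{1}{35035}$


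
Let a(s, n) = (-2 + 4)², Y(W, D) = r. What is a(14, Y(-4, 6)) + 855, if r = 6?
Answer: 859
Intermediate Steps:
Y(W, D) = 6
a(s, n) = 4 (a(s, n) = 2² = 4)
a(14, Y(-4, 6)) + 855 = 4 + 855 = 859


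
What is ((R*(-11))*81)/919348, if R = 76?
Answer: -16929/229837 ≈ -0.073657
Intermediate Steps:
((R*(-11))*81)/919348 = ((76*(-11))*81)/919348 = -836*81*(1/919348) = -67716*1/919348 = -16929/229837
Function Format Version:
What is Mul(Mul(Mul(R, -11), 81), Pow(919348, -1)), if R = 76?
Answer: Rational(-16929, 229837) ≈ -0.073657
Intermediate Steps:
Mul(Mul(Mul(R, -11), 81), Pow(919348, -1)) = Mul(Mul(Mul(76, -11), 81), Pow(919348, -1)) = Mul(Mul(-836, 81), Rational(1, 919348)) = Mul(-67716, Rational(1, 919348)) = Rational(-16929, 229837)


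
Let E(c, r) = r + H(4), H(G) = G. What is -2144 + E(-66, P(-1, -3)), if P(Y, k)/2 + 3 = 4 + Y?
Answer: -2140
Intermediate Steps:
P(Y, k) = 2 + 2*Y (P(Y, k) = -6 + 2*(4 + Y) = -6 + (8 + 2*Y) = 2 + 2*Y)
E(c, r) = 4 + r (E(c, r) = r + 4 = 4 + r)
-2144 + E(-66, P(-1, -3)) = -2144 + (4 + (2 + 2*(-1))) = -2144 + (4 + (2 - 2)) = -2144 + (4 + 0) = -2144 + 4 = -2140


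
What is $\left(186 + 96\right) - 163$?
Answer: $119$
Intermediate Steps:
$\left(186 + 96\right) - 163 = 282 - 163 = 119$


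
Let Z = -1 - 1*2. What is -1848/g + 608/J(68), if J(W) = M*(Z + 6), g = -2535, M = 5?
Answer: 20920/507 ≈ 41.262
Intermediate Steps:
Z = -3 (Z = -1 - 2 = -3)
J(W) = 15 (J(W) = 5*(-3 + 6) = 5*3 = 15)
-1848/g + 608/J(68) = -1848/(-2535) + 608/15 = -1848*(-1/2535) + 608*(1/15) = 616/845 + 608/15 = 20920/507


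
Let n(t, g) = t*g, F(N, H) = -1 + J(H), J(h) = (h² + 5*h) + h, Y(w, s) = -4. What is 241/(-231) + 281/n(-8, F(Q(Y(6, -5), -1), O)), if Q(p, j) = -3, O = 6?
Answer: -201799/131208 ≈ -1.5380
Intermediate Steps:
J(h) = h² + 6*h
F(N, H) = -1 + H*(6 + H)
n(t, g) = g*t
241/(-231) + 281/n(-8, F(Q(Y(6, -5), -1), O)) = 241/(-231) + 281/(((-1 + 6*(6 + 6))*(-8))) = 241*(-1/231) + 281/(((-1 + 6*12)*(-8))) = -241/231 + 281/(((-1 + 72)*(-8))) = -241/231 + 281/((71*(-8))) = -241/231 + 281/(-568) = -241/231 + 281*(-1/568) = -241/231 - 281/568 = -201799/131208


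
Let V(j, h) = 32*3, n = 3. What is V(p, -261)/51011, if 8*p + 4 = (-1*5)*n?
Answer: 96/51011 ≈ 0.0018819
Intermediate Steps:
p = -19/8 (p = -1/2 + (-1*5*3)/8 = -1/2 + (-5*3)/8 = -1/2 + (1/8)*(-15) = -1/2 - 15/8 = -19/8 ≈ -2.3750)
V(j, h) = 96
V(p, -261)/51011 = 96/51011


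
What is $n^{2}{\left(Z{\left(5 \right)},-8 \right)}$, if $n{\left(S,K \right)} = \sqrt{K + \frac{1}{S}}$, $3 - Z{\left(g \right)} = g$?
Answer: $- \frac{17}{2} \approx -8.5$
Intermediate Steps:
$Z{\left(g \right)} = 3 - g$
$n^{2}{\left(Z{\left(5 \right)},-8 \right)} = \left(\sqrt{-8 + \frac{1}{3 - 5}}\right)^{2} = \left(\sqrt{-8 + \frac{1}{-2}}\right)^{2} = \left(\sqrt{-8 - \frac{1}{2}}\right)^{2} = \left(\sqrt{- \frac{17}{2}}\right)^{2} = \left(\frac{i \sqrt{34}}{2}\right)^{2} = - \frac{17}{2}$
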